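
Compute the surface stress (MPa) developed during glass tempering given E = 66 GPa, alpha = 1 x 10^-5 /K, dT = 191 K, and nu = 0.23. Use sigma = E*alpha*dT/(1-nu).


Tempering stress: sigma = E * alpha * dT / (1 - nu)
  E (MPa) = 66 * 1000 = 66000
  Numerator = 66000 * (1 x 10^-5) * 191 = 126.06
  Denominator = 1 - 0.23 = 0.77
  sigma = 126.06 / 0.77 = 163.7 MPa

163.7 MPa


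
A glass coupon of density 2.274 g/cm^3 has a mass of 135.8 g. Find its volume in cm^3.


Rearrange rho = m / V:
  V = m / rho
  V = 135.8 / 2.274 = 59.719 cm^3

59.719 cm^3


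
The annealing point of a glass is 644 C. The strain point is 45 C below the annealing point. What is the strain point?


Strain point = annealing point - difference:
  T_strain = 644 - 45 = 599 C

599 C


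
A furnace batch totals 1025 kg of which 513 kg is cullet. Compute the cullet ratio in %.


Cullet ratio = (cullet mass / total batch mass) * 100
  Ratio = 513 / 1025 * 100 = 50.05%

50.05%


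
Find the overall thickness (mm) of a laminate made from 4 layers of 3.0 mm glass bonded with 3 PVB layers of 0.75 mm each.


Total thickness = glass contribution + PVB contribution
  Glass: 4 * 3.0 = 12.0 mm
  PVB: 3 * 0.75 = 2.25 mm
  Total = 12.0 + 2.25 = 14.25 mm

14.25 mm


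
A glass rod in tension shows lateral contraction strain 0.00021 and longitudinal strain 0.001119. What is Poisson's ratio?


Poisson's ratio: nu = lateral strain / axial strain
  nu = 0.00021 / 0.001119 = 0.1877

0.1877


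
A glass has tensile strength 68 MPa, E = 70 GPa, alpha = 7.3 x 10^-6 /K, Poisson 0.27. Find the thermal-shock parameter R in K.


Thermal shock resistance: R = sigma * (1 - nu) / (E * alpha)
  Numerator = 68 * (1 - 0.27) = 49.64
  Denominator = 70 * 1000 * (7.3 x 10^-6) = 0.511
  R = 49.64 / 0.511 = 97.1 K

97.1 K


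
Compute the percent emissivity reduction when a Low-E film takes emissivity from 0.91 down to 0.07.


Percentage reduction = (1 - coated/uncoated) * 100
  Ratio = 0.07 / 0.91 = 0.0769
  Reduction = (1 - 0.0769) * 100 = 92.3%

92.3%


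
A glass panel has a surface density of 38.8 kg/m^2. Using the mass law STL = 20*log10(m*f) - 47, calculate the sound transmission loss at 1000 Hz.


Mass law: STL = 20 * log10(m * f) - 47
  m * f = 38.8 * 1000 = 38800
  log10(38800) = 4.58883
  STL = 20 * 4.58883 - 47 = 91.7766 - 47 = 44.8 dB

44.8 dB


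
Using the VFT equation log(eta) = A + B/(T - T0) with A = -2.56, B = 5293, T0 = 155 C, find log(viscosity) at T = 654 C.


VFT equation: log(eta) = A + B / (T - T0)
  T - T0 = 654 - 155 = 499
  B / (T - T0) = 5293 / 499 = 10.607
  log(eta) = -2.56 + 10.607 = 8.047

8.047


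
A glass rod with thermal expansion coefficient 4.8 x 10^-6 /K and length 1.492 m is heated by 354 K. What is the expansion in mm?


Thermal expansion formula: dL = alpha * L0 * dT
  dL = (4.8 x 10^-6) * 1.492 * 354 = 0.00253521 m
Convert to mm: 0.00253521 * 1000 = 2.5352 mm

2.5352 mm


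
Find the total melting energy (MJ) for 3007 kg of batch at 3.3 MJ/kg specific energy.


Total energy = mass * specific energy
  E = 3007 * 3.3 = 9923.1 MJ

9923.1 MJ


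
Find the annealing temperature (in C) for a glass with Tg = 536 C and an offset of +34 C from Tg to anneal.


The annealing temperature is Tg plus the offset:
  T_anneal = 536 + 34 = 570 C

570 C


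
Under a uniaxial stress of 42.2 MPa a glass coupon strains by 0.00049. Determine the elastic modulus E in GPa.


Young's modulus: E = stress / strain
  E = 42.2 MPa / 0.00049 = 86122.45 MPa
Convert to GPa: 86122.45 / 1000 = 86.12 GPa

86.12 GPa


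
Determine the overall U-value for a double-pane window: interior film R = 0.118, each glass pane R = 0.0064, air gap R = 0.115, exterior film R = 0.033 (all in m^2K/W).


Total thermal resistance (series):
  R_total = R_in + R_glass + R_air + R_glass + R_out
  R_total = 0.118 + 0.0064 + 0.115 + 0.0064 + 0.033 = 0.2788 m^2K/W
U-value = 1 / R_total = 1 / 0.2788 = 3.587 W/m^2K

3.587 W/m^2K


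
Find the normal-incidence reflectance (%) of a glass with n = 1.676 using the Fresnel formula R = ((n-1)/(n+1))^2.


Fresnel reflectance at normal incidence:
  R = ((n - 1)/(n + 1))^2
  (n - 1)/(n + 1) = (1.676 - 1)/(1.676 + 1) = 0.252616
  R = 0.252616^2 = 0.0638148
  R(%) = 0.0638148 * 100 = 6.381%

6.381%


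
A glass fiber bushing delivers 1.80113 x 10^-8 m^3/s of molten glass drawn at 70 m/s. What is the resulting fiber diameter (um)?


Cross-sectional area from continuity:
  A = Q / v = 1.80113 x 10^-8 / 70 = 2.573043 x 10^-10 m^2
Diameter from circular cross-section:
  d = sqrt(4A / pi) * 10^6 (m -> um)
  d = sqrt(4 * 2.573043 x 10^-10 / pi) * 10^6 = 18.1 um

18.1 um


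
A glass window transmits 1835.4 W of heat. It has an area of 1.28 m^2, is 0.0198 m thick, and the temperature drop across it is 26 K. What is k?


Fourier's law rearranged: k = Q * t / (A * dT)
  Numerator = 1835.4 * 0.0198 = 36.34092
  Denominator = 1.28 * 26 = 33.28
  k = 36.34092 / 33.28 = 1.092 W/mK

1.092 W/mK


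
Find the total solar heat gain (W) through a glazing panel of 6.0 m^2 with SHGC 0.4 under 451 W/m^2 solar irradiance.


Solar heat gain: Q = Area * SHGC * Irradiance
  Q = 6.0 * 0.4 * 451 = 1082.4 W

1082.4 W


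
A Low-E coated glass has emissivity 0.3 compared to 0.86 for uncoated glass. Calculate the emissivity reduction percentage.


Percentage reduction = (1 - coated/uncoated) * 100
  Ratio = 0.3 / 0.86 = 0.3488
  Reduction = (1 - 0.3488) * 100 = 65.1%

65.1%


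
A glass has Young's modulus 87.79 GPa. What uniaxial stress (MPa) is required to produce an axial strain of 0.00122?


Rearrange E = sigma / epsilon:
  sigma = E * epsilon
  E (MPa) = 87.79 * 1000 = 87790
  sigma = 87790 * 0.00122 = 107.1 MPa

107.1 MPa


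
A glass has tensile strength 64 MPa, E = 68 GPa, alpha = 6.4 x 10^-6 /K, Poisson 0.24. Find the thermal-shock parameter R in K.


Thermal shock resistance: R = sigma * (1 - nu) / (E * alpha)
  Numerator = 64 * (1 - 0.24) = 48.64
  Denominator = 68 * 1000 * (6.4 x 10^-6) = 0.4352
  R = 48.64 / 0.4352 = 111.8 K

111.8 K


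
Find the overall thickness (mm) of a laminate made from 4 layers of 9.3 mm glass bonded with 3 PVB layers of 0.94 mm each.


Total thickness = glass contribution + PVB contribution
  Glass: 4 * 9.3 = 37.2 mm
  PVB: 3 * 0.94 = 2.82 mm
  Total = 37.2 + 2.82 = 40.02 mm

40.02 mm


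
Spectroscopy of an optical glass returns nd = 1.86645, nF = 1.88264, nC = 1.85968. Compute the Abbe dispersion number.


Abbe number formula: Vd = (nd - 1) / (nF - nC)
  nd - 1 = 1.86645 - 1 = 0.86645
  nF - nC = 1.88264 - 1.85968 = 0.02296
  Vd = 0.86645 / 0.02296 = 37.74

37.74


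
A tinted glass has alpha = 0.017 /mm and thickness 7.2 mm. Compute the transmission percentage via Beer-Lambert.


Beer-Lambert law: T = exp(-alpha * thickness)
  exponent = -0.017 * 7.2 = -0.1224
  T = exp(-0.1224) = 0.8848
  Percentage = 0.8848 * 100 = 88.48%

88.48%


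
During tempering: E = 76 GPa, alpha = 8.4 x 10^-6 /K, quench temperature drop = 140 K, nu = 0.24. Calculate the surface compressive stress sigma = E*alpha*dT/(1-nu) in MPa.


Tempering stress: sigma = E * alpha * dT / (1 - nu)
  E (MPa) = 76 * 1000 = 76000
  Numerator = 76000 * (8.4 x 10^-6) * 140 = 89.376
  Denominator = 1 - 0.24 = 0.76
  sigma = 89.376 / 0.76 = 117.6 MPa

117.6 MPa


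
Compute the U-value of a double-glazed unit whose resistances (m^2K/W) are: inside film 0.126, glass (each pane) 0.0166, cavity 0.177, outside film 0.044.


Total thermal resistance (series):
  R_total = R_in + R_glass + R_air + R_glass + R_out
  R_total = 0.126 + 0.0166 + 0.177 + 0.0166 + 0.044 = 0.3802 m^2K/W
U-value = 1 / R_total = 1 / 0.3802 = 2.63 W/m^2K

2.63 W/m^2K


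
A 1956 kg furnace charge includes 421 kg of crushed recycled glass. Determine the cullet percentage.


Cullet ratio = (cullet mass / total batch mass) * 100
  Ratio = 421 / 1956 * 100 = 21.52%

21.52%


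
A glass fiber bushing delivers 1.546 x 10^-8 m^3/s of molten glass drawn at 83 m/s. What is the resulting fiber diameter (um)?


Cross-sectional area from continuity:
  A = Q / v = 1.546 x 10^-8 / 83 = 1.862651 x 10^-10 m^2
Diameter from circular cross-section:
  d = sqrt(4A / pi) * 10^6 (m -> um)
  d = sqrt(4 * 1.862651 x 10^-10 / pi) * 10^6 = 15.4 um

15.4 um


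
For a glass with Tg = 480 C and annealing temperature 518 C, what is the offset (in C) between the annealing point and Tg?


Offset = T_anneal - Tg:
  offset = 518 - 480 = 38 C

38 C


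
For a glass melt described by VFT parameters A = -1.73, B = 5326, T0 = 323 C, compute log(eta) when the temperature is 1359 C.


VFT equation: log(eta) = A + B / (T - T0)
  T - T0 = 1359 - 323 = 1036
  B / (T - T0) = 5326 / 1036 = 5.141
  log(eta) = -1.73 + 5.141 = 3.411

3.411


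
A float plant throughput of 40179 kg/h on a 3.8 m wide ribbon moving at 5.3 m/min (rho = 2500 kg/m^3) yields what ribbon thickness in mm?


Ribbon cross-section from mass balance:
  Volume rate = throughput / density = 40179 / 2500 = 16.0716 m^3/h
  thickness = volume rate / (speed * 60 * width), i.e.
  thickness = throughput / (60 * speed * width * density) * 1000
  thickness = 40179 / (60 * 5.3 * 3.8 * 2500) * 1000 = 13.3 mm

13.3 mm


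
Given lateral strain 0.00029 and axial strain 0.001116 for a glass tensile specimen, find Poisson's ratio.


Poisson's ratio: nu = lateral strain / axial strain
  nu = 0.00029 / 0.001116 = 0.2599

0.2599


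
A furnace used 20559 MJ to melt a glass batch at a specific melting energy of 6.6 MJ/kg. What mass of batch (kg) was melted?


Rearrange E = m * s for m:
  m = E / s
  m = 20559 / 6.6 = 3115.0 kg

3115.0 kg


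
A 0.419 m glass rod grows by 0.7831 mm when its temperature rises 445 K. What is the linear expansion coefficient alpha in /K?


Rearrange dL = alpha * L0 * dT for alpha:
  alpha = dL / (L0 * dT)
  alpha = (0.7831 / 1000) / (0.419 * 445) = 0.0000042 /K = 4.2 x 10^-6 /K

4.2 x 10^-6 /K


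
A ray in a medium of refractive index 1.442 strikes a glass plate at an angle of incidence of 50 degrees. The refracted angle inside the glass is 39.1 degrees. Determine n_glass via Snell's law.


Apply Snell's law: n1 * sin(theta1) = n2 * sin(theta2)
  n2 = n1 * sin(theta1) / sin(theta2)
  sin(50) = 0.766044
  sin(39.1) = 0.630676
  n2 = 1.442 * 0.766044 / 0.630676 = 1.7515

1.7515


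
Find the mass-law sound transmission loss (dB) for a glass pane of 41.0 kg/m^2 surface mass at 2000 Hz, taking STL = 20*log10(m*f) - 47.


Mass law: STL = 20 * log10(m * f) - 47
  m * f = 41.0 * 2000 = 82000
  log10(82000) = 4.91381
  STL = 20 * 4.91381 - 47 = 98.2762 - 47 = 51.3 dB

51.3 dB


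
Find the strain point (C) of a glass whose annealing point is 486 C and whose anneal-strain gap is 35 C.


Strain point = annealing point - difference:
  T_strain = 486 - 35 = 451 C

451 C


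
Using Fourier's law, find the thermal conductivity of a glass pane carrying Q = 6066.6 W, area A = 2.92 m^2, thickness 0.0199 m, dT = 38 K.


Fourier's law rearranged: k = Q * t / (A * dT)
  Numerator = 6066.6 * 0.0199 = 120.72534
  Denominator = 2.92 * 38 = 110.96
  k = 120.72534 / 110.96 = 1.088 W/mK

1.088 W/mK


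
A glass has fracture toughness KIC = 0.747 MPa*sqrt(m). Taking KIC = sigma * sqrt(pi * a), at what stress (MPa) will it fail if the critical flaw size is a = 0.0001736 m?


Rearrange KIC = sigma * sqrt(pi * a):
  sigma = KIC / sqrt(pi * a)
  sqrt(pi * 0.0001736) = 0.023353
  sigma = 0.747 / 0.023353 = 31.99 MPa

31.99 MPa


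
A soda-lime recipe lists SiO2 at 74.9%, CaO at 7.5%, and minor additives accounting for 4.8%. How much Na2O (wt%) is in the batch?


Pieces sum to 100%:
  Na2O = 100 - (SiO2 + CaO + others)
  Na2O = 100 - (74.9 + 7.5 + 4.8) = 12.8%

12.8%


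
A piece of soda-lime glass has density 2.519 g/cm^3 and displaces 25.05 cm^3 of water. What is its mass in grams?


Rearrange rho = m / V:
  m = rho * V
  m = 2.519 * 25.05 = 63.101 g

63.101 g


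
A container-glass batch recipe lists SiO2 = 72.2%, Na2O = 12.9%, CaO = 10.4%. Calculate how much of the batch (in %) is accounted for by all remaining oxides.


Sum the three major oxides:
  SiO2 + Na2O + CaO = 72.2 + 12.9 + 10.4 = 95.5%
Subtract from 100%:
  Others = 100 - 95.5 = 4.5%

4.5%


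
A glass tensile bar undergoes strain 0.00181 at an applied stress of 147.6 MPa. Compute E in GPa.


Young's modulus: E = stress / strain
  E = 147.6 MPa / 0.00181 = 81546.96 MPa
Convert to GPa: 81546.96 / 1000 = 81.55 GPa

81.55 GPa


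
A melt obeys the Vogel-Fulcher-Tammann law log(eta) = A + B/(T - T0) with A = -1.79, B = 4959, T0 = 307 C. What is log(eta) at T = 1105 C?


VFT equation: log(eta) = A + B / (T - T0)
  T - T0 = 1105 - 307 = 798
  B / (T - T0) = 4959 / 798 = 6.214
  log(eta) = -1.79 + 6.214 = 4.424

4.424


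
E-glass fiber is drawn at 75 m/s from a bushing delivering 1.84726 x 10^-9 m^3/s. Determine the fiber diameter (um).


Cross-sectional area from continuity:
  A = Q / v = 1.84726 x 10^-9 / 75 = 2.463013 x 10^-11 m^2
Diameter from circular cross-section:
  d = sqrt(4A / pi) * 10^6 (m -> um)
  d = sqrt(4 * 2.463013 x 10^-11 / pi) * 10^6 = 5.6 um

5.6 um


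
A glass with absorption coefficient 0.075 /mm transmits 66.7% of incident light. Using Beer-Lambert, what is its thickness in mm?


Rearrange T = exp(-alpha * thickness):
  thickness = -ln(T) / alpha
  T = 66.7/100 = 0.667
  ln(T) = -0.40497
  -ln(T) = 0.40497
  thickness = 0.40497 / 0.075 = 5.4 mm

5.4 mm


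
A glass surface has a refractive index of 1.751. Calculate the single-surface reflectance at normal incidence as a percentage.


Fresnel reflectance at normal incidence:
  R = ((n - 1)/(n + 1))^2
  (n - 1)/(n + 1) = (1.751 - 1)/(1.751 + 1) = 0.272992
  R = 0.272992^2 = 0.0745246
  R(%) = 0.0745246 * 100 = 7.452%

7.452%


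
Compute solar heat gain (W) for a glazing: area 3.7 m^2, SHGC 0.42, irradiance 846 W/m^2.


Solar heat gain: Q = Area * SHGC * Irradiance
  Q = 3.7 * 0.42 * 846 = 1314.7 W

1314.7 W


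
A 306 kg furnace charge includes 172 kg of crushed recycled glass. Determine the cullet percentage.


Cullet ratio = (cullet mass / total batch mass) * 100
  Ratio = 172 / 306 * 100 = 56.21%

56.21%


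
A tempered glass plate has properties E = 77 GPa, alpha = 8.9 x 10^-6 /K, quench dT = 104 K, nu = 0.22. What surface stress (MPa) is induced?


Tempering stress: sigma = E * alpha * dT / (1 - nu)
  E (MPa) = 77 * 1000 = 77000
  Numerator = 77000 * (8.9 x 10^-6) * 104 = 71.2712
  Denominator = 1 - 0.22 = 0.78
  sigma = 71.2712 / 0.78 = 91.4 MPa

91.4 MPa


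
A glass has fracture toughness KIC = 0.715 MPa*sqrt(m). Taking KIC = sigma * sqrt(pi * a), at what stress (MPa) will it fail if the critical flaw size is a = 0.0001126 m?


Rearrange KIC = sigma * sqrt(pi * a):
  sigma = KIC / sqrt(pi * a)
  sqrt(pi * 0.0001126) = 0.018808
  sigma = 0.715 / 0.018808 = 38.02 MPa

38.02 MPa


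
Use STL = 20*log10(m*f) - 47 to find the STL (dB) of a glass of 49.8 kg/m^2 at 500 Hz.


Mass law: STL = 20 * log10(m * f) - 47
  m * f = 49.8 * 500 = 24900
  log10(24900) = 4.3962
  STL = 20 * 4.3962 - 47 = 87.924 - 47 = 40.9 dB

40.9 dB


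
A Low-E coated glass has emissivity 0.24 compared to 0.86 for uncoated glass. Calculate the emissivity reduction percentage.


Percentage reduction = (1 - coated/uncoated) * 100
  Ratio = 0.24 / 0.86 = 0.2791
  Reduction = (1 - 0.2791) * 100 = 72.1%

72.1%


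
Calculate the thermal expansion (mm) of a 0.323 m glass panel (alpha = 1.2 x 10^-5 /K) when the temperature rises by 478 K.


Thermal expansion formula: dL = alpha * L0 * dT
  dL = (1.2 x 10^-5) * 0.323 * 478 = 0.00185273 m
Convert to mm: 0.00185273 * 1000 = 1.8527 mm

1.8527 mm


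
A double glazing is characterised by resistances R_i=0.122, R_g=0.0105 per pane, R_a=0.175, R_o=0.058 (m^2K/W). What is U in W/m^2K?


Total thermal resistance (series):
  R_total = R_in + R_glass + R_air + R_glass + R_out
  R_total = 0.122 + 0.0105 + 0.175 + 0.0105 + 0.058 = 0.376 m^2K/W
U-value = 1 / R_total = 1 / 0.376 = 2.66 W/m^2K

2.66 W/m^2K


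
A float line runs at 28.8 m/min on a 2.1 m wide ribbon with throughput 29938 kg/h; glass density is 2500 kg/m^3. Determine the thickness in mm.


Ribbon cross-section from mass balance:
  Volume rate = throughput / density = 29938 / 2500 = 11.9752 m^3/h
  thickness = volume rate / (speed * 60 * width), i.e.
  thickness = throughput / (60 * speed * width * density) * 1000
  thickness = 29938 / (60 * 28.8 * 2.1 * 2500) * 1000 = 3.3 mm

3.3 mm


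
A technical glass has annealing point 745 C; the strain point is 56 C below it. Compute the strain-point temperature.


Strain point = annealing point - difference:
  T_strain = 745 - 56 = 689 C

689 C


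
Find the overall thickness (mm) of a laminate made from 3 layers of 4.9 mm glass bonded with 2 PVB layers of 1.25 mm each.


Total thickness = glass contribution + PVB contribution
  Glass: 3 * 4.9 = 14.7 mm
  PVB: 2 * 1.25 = 2.5 mm
  Total = 14.7 + 2.5 = 17.2 mm

17.2 mm


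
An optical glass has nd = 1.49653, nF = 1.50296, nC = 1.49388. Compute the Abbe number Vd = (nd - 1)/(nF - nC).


Abbe number formula: Vd = (nd - 1) / (nF - nC)
  nd - 1 = 1.49653 - 1 = 0.49653
  nF - nC = 1.50296 - 1.49388 = 0.00908
  Vd = 0.49653 / 0.00908 = 54.68

54.68


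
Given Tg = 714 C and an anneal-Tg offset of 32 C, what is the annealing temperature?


The annealing temperature is Tg plus the offset:
  T_anneal = 714 + 32 = 746 C

746 C


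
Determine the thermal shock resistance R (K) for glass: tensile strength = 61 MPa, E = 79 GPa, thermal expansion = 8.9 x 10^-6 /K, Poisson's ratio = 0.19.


Thermal shock resistance: R = sigma * (1 - nu) / (E * alpha)
  Numerator = 61 * (1 - 0.19) = 49.41
  Denominator = 79 * 1000 * (8.9 x 10^-6) = 0.7031
  R = 49.41 / 0.7031 = 70.3 K

70.3 K


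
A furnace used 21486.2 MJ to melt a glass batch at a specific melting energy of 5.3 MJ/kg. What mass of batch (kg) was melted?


Rearrange E = m * s for m:
  m = E / s
  m = 21486.2 / 5.3 = 4054.0 kg

4054.0 kg


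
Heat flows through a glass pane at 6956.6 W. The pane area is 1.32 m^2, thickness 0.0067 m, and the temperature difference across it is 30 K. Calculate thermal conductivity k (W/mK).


Fourier's law rearranged: k = Q * t / (A * dT)
  Numerator = 6956.6 * 0.0067 = 46.60922
  Denominator = 1.32 * 30 = 39.6
  k = 46.60922 / 39.6 = 1.177 W/mK

1.177 W/mK


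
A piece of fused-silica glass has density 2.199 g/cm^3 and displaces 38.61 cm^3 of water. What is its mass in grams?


Rearrange rho = m / V:
  m = rho * V
  m = 2.199 * 38.61 = 84.903 g

84.903 g


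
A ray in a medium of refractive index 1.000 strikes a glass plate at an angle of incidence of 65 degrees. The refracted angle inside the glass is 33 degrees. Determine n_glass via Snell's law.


Apply Snell's law: n1 * sin(theta1) = n2 * sin(theta2)
  n2 = n1 * sin(theta1) / sin(theta2)
  sin(65) = 0.906308
  sin(33) = 0.544639
  n2 = 1.000 * 0.906308 / 0.544639 = 1.6641

1.6641


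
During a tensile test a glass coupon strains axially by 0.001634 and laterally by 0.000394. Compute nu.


Poisson's ratio: nu = lateral strain / axial strain
  nu = 0.000394 / 0.001634 = 0.2411

0.2411


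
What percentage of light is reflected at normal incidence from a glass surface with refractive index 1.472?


Fresnel reflectance at normal incidence:
  R = ((n - 1)/(n + 1))^2
  (n - 1)/(n + 1) = (1.472 - 1)/(1.472 + 1) = 0.190939
  R = 0.190939^2 = 0.0364577
  R(%) = 0.0364577 * 100 = 3.646%

3.646%


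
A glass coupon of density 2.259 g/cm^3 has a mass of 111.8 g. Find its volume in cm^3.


Rearrange rho = m / V:
  V = m / rho
  V = 111.8 / 2.259 = 49.491 cm^3

49.491 cm^3


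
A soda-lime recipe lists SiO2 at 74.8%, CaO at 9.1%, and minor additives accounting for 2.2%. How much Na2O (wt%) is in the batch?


Pieces sum to 100%:
  Na2O = 100 - (SiO2 + CaO + others)
  Na2O = 100 - (74.8 + 9.1 + 2.2) = 13.9%

13.9%


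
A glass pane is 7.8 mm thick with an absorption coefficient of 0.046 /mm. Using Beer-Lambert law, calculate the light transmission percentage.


Beer-Lambert law: T = exp(-alpha * thickness)
  exponent = -0.046 * 7.8 = -0.3588
  T = exp(-0.3588) = 0.6985
  Percentage = 0.6985 * 100 = 69.85%

69.85%


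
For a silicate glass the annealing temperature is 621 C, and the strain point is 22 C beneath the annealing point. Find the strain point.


Strain point = annealing point - difference:
  T_strain = 621 - 22 = 599 C

599 C


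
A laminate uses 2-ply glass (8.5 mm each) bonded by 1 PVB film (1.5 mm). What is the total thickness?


Total thickness = glass contribution + PVB contribution
  Glass: 2 * 8.5 = 17.0 mm
  PVB: 1 * 1.5 = 1.5 mm
  Total = 17.0 + 1.5 = 18.5 mm

18.5 mm


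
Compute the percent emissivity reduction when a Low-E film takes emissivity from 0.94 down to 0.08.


Percentage reduction = (1 - coated/uncoated) * 100
  Ratio = 0.08 / 0.94 = 0.0851
  Reduction = (1 - 0.0851) * 100 = 91.5%

91.5%


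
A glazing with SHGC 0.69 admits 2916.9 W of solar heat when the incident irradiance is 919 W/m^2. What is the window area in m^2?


Rearrange Q = Area * SHGC * Irradiance:
  Area = Q / (SHGC * Irradiance)
  Area = 2916.9 / (0.69 * 919) = 4.6 m^2

4.6 m^2


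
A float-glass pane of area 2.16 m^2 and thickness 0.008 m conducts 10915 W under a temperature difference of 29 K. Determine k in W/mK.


Fourier's law rearranged: k = Q * t / (A * dT)
  Numerator = 10915 * 0.008 = 87.32
  Denominator = 2.16 * 29 = 62.64
  k = 87.32 / 62.64 = 1.394 W/mK

1.394 W/mK


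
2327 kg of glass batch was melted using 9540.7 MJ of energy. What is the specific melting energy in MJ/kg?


Rearrange E = m * s for s:
  s = E / m
  s = 9540.7 / 2327 = 4.1 MJ/kg

4.1 MJ/kg


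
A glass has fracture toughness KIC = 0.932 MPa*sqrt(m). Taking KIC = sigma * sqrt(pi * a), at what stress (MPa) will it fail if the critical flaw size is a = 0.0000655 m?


Rearrange KIC = sigma * sqrt(pi * a):
  sigma = KIC / sqrt(pi * a)
  sqrt(pi * 0.0000655) = 0.014345
  sigma = 0.932 / 0.014345 = 64.97 MPa

64.97 MPa


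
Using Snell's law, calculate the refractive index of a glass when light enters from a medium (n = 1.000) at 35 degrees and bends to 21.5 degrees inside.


Apply Snell's law: n1 * sin(theta1) = n2 * sin(theta2)
  n2 = n1 * sin(theta1) / sin(theta2)
  sin(35) = 0.573576
  sin(21.5) = 0.366501
  n2 = 1.000 * 0.573576 / 0.366501 = 1.565

1.565


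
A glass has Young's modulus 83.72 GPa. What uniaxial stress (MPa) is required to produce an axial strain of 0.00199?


Rearrange E = sigma / epsilon:
  sigma = E * epsilon
  E (MPa) = 83.72 * 1000 = 83720
  sigma = 83720 * 0.00199 = 166.6 MPa

166.6 MPa


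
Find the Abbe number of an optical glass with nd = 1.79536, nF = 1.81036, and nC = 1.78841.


Abbe number formula: Vd = (nd - 1) / (nF - nC)
  nd - 1 = 1.79536 - 1 = 0.79536
  nF - nC = 1.81036 - 1.78841 = 0.02195
  Vd = 0.79536 / 0.02195 = 36.24

36.24


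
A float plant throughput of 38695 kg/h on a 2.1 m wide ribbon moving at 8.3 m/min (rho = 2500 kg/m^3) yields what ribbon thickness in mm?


Ribbon cross-section from mass balance:
  Volume rate = throughput / density = 38695 / 2500 = 15.478 m^3/h
  thickness = volume rate / (speed * 60 * width), i.e.
  thickness = throughput / (60 * speed * width * density) * 1000
  thickness = 38695 / (60 * 8.3 * 2.1 * 2500) * 1000 = 14.8 mm

14.8 mm


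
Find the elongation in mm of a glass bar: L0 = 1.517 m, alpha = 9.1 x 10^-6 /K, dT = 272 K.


Thermal expansion formula: dL = alpha * L0 * dT
  dL = (9.1 x 10^-6) * 1.517 * 272 = 0.00375488 m
Convert to mm: 0.00375488 * 1000 = 3.7549 mm

3.7549 mm


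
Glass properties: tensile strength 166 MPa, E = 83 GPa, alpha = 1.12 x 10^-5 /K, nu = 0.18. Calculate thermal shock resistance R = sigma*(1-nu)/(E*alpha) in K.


Thermal shock resistance: R = sigma * (1 - nu) / (E * alpha)
  Numerator = 166 * (1 - 0.18) = 136.12
  Denominator = 83 * 1000 * (1.12 x 10^-5) = 0.9296
  R = 136.12 / 0.9296 = 146.4 K

146.4 K


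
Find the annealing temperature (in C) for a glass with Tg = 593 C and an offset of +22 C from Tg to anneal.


The annealing temperature is Tg plus the offset:
  T_anneal = 593 + 22 = 615 C

615 C


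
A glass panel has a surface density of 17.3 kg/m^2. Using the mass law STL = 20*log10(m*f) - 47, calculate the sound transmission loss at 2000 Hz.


Mass law: STL = 20 * log10(m * f) - 47
  m * f = 17.3 * 2000 = 34600
  log10(34600) = 4.53908
  STL = 20 * 4.53908 - 47 = 90.7816 - 47 = 43.8 dB

43.8 dB


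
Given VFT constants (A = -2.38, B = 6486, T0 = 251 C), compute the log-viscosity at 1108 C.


VFT equation: log(eta) = A + B / (T - T0)
  T - T0 = 1108 - 251 = 857
  B / (T - T0) = 6486 / 857 = 7.568
  log(eta) = -2.38 + 7.568 = 5.188

5.188


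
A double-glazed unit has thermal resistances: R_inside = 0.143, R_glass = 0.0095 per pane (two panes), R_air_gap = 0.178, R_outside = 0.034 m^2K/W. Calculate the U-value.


Total thermal resistance (series):
  R_total = R_in + R_glass + R_air + R_glass + R_out
  R_total = 0.143 + 0.0095 + 0.178 + 0.0095 + 0.034 = 0.374 m^2K/W
U-value = 1 / R_total = 1 / 0.374 = 2.674 W/m^2K

2.674 W/m^2K


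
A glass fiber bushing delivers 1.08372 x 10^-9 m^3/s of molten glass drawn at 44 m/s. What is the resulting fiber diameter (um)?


Cross-sectional area from continuity:
  A = Q / v = 1.08372 x 10^-9 / 44 = 2.463 x 10^-11 m^2
Diameter from circular cross-section:
  d = sqrt(4A / pi) * 10^6 (m -> um)
  d = sqrt(4 * 2.463 x 10^-11 / pi) * 10^6 = 5.6 um

5.6 um


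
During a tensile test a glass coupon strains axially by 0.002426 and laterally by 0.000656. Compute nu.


Poisson's ratio: nu = lateral strain / axial strain
  nu = 0.000656 / 0.002426 = 0.2704

0.2704


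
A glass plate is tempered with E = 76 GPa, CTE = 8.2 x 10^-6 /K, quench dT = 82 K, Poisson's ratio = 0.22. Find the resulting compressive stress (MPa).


Tempering stress: sigma = E * alpha * dT / (1 - nu)
  E (MPa) = 76 * 1000 = 76000
  Numerator = 76000 * (8.2 x 10^-6) * 82 = 51.1024
  Denominator = 1 - 0.22 = 0.78
  sigma = 51.1024 / 0.78 = 65.5 MPa

65.5 MPa


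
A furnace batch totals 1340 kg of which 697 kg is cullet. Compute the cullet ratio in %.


Cullet ratio = (cullet mass / total batch mass) * 100
  Ratio = 697 / 1340 * 100 = 52.01%

52.01%


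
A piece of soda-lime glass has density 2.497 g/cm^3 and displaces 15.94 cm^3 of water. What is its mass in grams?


Rearrange rho = m / V:
  m = rho * V
  m = 2.497 * 15.94 = 39.802 g

39.802 g


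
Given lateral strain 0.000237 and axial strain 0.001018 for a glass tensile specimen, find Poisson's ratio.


Poisson's ratio: nu = lateral strain / axial strain
  nu = 0.000237 / 0.001018 = 0.2328

0.2328


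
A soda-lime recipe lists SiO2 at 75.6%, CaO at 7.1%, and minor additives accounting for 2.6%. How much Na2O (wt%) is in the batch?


Pieces sum to 100%:
  Na2O = 100 - (SiO2 + CaO + others)
  Na2O = 100 - (75.6 + 7.1 + 2.6) = 14.7%

14.7%


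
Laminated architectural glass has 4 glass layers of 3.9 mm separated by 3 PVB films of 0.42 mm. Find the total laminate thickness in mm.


Total thickness = glass contribution + PVB contribution
  Glass: 4 * 3.9 = 15.6 mm
  PVB: 3 * 0.42 = 1.26 mm
  Total = 15.6 + 1.26 = 16.86 mm

16.86 mm


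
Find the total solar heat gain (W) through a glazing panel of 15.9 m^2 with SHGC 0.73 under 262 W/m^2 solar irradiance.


Solar heat gain: Q = Area * SHGC * Irradiance
  Q = 15.9 * 0.73 * 262 = 3041 W

3041 W


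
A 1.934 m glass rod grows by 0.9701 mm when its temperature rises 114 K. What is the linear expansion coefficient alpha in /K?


Rearrange dL = alpha * L0 * dT for alpha:
  alpha = dL / (L0 * dT)
  alpha = (0.9701 / 1000) / (1.934 * 114) = 0.0000044 /K = 4.4 x 10^-6 /K

4.4 x 10^-6 /K


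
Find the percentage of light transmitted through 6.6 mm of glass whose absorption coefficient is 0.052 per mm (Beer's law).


Beer-Lambert law: T = exp(-alpha * thickness)
  exponent = -0.052 * 6.6 = -0.3432
  T = exp(-0.3432) = 0.7095
  Percentage = 0.7095 * 100 = 70.95%

70.95%


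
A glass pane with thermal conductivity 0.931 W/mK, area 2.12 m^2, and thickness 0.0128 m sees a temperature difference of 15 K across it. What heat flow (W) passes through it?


Fourier's law: Q = k * A * dT / t
  Q = 0.931 * 2.12 * 15 / 0.0128
  Q = 29.6058 / 0.0128 = 2313 W

2313 W


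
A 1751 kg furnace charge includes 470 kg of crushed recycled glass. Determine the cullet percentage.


Cullet ratio = (cullet mass / total batch mass) * 100
  Ratio = 470 / 1751 * 100 = 26.84%

26.84%


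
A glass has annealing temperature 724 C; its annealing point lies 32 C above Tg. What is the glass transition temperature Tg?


Rearrange T_anneal = Tg + offset for Tg:
  Tg = T_anneal - offset = 724 - 32 = 692 C

692 C


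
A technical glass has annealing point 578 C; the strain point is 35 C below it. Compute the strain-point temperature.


Strain point = annealing point - difference:
  T_strain = 578 - 35 = 543 C

543 C


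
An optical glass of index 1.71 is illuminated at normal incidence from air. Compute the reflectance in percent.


Fresnel reflectance at normal incidence:
  R = ((n - 1)/(n + 1))^2
  (n - 1)/(n + 1) = (1.71 - 1)/(1.71 + 1) = 0.261993
  R = 0.261993^2 = 0.0686403
  R(%) = 0.0686403 * 100 = 6.864%

6.864%


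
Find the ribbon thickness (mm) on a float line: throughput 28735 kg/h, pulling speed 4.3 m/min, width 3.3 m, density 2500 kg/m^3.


Ribbon cross-section from mass balance:
  Volume rate = throughput / density = 28735 / 2500 = 11.494 m^3/h
  thickness = volume rate / (speed * 60 * width), i.e.
  thickness = throughput / (60 * speed * width * density) * 1000
  thickness = 28735 / (60 * 4.3 * 3.3 * 2500) * 1000 = 13.5 mm

13.5 mm


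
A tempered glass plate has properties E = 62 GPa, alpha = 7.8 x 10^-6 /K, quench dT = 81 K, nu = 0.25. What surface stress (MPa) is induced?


Tempering stress: sigma = E * alpha * dT / (1 - nu)
  E (MPa) = 62 * 1000 = 62000
  Numerator = 62000 * (7.8 x 10^-6) * 81 = 39.1716
  Denominator = 1 - 0.25 = 0.75
  sigma = 39.1716 / 0.75 = 52.2 MPa

52.2 MPa


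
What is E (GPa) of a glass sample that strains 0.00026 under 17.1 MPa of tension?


Young's modulus: E = stress / strain
  E = 17.1 MPa / 0.00026 = 65769.23 MPa
Convert to GPa: 65769.23 / 1000 = 65.77 GPa

65.77 GPa


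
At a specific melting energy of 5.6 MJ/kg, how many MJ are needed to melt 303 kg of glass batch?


Total energy = mass * specific energy
  E = 303 * 5.6 = 1696.8 MJ

1696.8 MJ


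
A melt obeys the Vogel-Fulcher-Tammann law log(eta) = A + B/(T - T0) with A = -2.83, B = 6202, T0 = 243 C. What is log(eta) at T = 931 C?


VFT equation: log(eta) = A + B / (T - T0)
  T - T0 = 931 - 243 = 688
  B / (T - T0) = 6202 / 688 = 9.015
  log(eta) = -2.83 + 9.015 = 6.185

6.185


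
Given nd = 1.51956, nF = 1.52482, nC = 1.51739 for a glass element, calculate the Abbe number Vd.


Abbe number formula: Vd = (nd - 1) / (nF - nC)
  nd - 1 = 1.51956 - 1 = 0.51956
  nF - nC = 1.52482 - 1.51739 = 0.00743
  Vd = 0.51956 / 0.00743 = 69.93

69.93


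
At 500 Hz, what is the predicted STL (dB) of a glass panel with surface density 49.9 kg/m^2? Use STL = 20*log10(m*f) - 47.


Mass law: STL = 20 * log10(m * f) - 47
  m * f = 49.9 * 500 = 24950
  log10(24950) = 4.39707
  STL = 20 * 4.39707 - 47 = 87.9414 - 47 = 40.9 dB

40.9 dB


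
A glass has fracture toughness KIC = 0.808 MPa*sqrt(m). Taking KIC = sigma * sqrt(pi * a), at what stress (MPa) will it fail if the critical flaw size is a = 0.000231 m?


Rearrange KIC = sigma * sqrt(pi * a):
  sigma = KIC / sqrt(pi * a)
  sqrt(pi * 0.000231) = 0.026939
  sigma = 0.808 / 0.026939 = 29.99 MPa

29.99 MPa


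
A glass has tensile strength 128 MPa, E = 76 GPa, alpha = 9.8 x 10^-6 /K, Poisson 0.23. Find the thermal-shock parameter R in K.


Thermal shock resistance: R = sigma * (1 - nu) / (E * alpha)
  Numerator = 128 * (1 - 0.23) = 98.56
  Denominator = 76 * 1000 * (9.8 x 10^-6) = 0.7448
  R = 98.56 / 0.7448 = 132.3 K

132.3 K


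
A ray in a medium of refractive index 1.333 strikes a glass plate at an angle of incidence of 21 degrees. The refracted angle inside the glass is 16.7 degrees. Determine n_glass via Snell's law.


Apply Snell's law: n1 * sin(theta1) = n2 * sin(theta2)
  n2 = n1 * sin(theta1) / sin(theta2)
  sin(21) = 0.358368
  sin(16.7) = 0.287361
  n2 = 1.333 * 0.358368 / 0.287361 = 1.6624

1.6624


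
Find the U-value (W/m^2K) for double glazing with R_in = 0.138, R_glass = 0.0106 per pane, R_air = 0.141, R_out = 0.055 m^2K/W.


Total thermal resistance (series):
  R_total = R_in + R_glass + R_air + R_glass + R_out
  R_total = 0.138 + 0.0106 + 0.141 + 0.0106 + 0.055 = 0.3552 m^2K/W
U-value = 1 / R_total = 1 / 0.3552 = 2.815 W/m^2K

2.815 W/m^2K


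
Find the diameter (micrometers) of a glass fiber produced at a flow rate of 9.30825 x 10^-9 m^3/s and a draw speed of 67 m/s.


Cross-sectional area from continuity:
  A = Q / v = 9.30825 x 10^-9 / 67 = 1.389291 x 10^-10 m^2
Diameter from circular cross-section:
  d = sqrt(4A / pi) * 10^6 (m -> um)
  d = sqrt(4 * 1.389291 x 10^-10 / pi) * 10^6 = 13.3 um

13.3 um


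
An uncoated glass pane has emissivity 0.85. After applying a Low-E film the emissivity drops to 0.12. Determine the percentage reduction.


Percentage reduction = (1 - coated/uncoated) * 100
  Ratio = 0.12 / 0.85 = 0.1412
  Reduction = (1 - 0.1412) * 100 = 85.9%

85.9%


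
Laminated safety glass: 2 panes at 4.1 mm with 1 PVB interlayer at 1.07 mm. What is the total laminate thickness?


Total thickness = glass contribution + PVB contribution
  Glass: 2 * 4.1 = 8.2 mm
  PVB: 1 * 1.07 = 1.07 mm
  Total = 8.2 + 1.07 = 9.27 mm

9.27 mm


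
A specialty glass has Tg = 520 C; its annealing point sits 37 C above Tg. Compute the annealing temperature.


The annealing temperature is Tg plus the offset:
  T_anneal = 520 + 37 = 557 C

557 C


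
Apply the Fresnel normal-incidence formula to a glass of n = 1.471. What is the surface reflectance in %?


Fresnel reflectance at normal incidence:
  R = ((n - 1)/(n + 1))^2
  (n - 1)/(n + 1) = (1.471 - 1)/(1.471 + 1) = 0.190611
  R = 0.190611^2 = 0.0363326
  R(%) = 0.0363326 * 100 = 3.633%

3.633%


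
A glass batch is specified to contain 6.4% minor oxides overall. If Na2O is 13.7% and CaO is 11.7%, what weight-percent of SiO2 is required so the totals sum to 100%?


Known pieces sum to 100%:
  SiO2 = 100 - (others + Na2O + CaO)
  SiO2 = 100 - (6.4 + 13.7 + 11.7) = 68.2%

68.2%


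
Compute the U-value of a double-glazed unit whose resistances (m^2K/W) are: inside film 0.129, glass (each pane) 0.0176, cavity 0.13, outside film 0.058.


Total thermal resistance (series):
  R_total = R_in + R_glass + R_air + R_glass + R_out
  R_total = 0.129 + 0.0176 + 0.13 + 0.0176 + 0.058 = 0.3522 m^2K/W
U-value = 1 / R_total = 1 / 0.3522 = 2.839 W/m^2K

2.839 W/m^2K


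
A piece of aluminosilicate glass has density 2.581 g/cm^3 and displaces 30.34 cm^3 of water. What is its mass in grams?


Rearrange rho = m / V:
  m = rho * V
  m = 2.581 * 30.34 = 78.308 g

78.308 g


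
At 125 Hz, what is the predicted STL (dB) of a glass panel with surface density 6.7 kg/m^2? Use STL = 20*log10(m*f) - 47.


Mass law: STL = 20 * log10(m * f) - 47
  m * f = 6.7 * 125 = 837.5
  log10(837.5) = 2.92298
  STL = 20 * 2.92298 - 47 = 58.4596 - 47 = 11.5 dB

11.5 dB


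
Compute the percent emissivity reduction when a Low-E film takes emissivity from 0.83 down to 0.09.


Percentage reduction = (1 - coated/uncoated) * 100
  Ratio = 0.09 / 0.83 = 0.1084
  Reduction = (1 - 0.1084) * 100 = 89.2%

89.2%


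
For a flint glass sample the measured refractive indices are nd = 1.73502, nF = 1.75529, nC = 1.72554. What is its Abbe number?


Abbe number formula: Vd = (nd - 1) / (nF - nC)
  nd - 1 = 1.73502 - 1 = 0.73502
  nF - nC = 1.75529 - 1.72554 = 0.02975
  Vd = 0.73502 / 0.02975 = 24.71

24.71


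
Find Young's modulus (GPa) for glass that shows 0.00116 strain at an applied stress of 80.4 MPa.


Young's modulus: E = stress / strain
  E = 80.4 MPa / 0.00116 = 69310.34 MPa
Convert to GPa: 69310.34 / 1000 = 69.31 GPa

69.31 GPa


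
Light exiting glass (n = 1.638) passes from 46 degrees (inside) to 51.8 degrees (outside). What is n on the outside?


Apply Snell's law: n1 * sin(theta1) = n2 * sin(theta2)
  n2 = n1 * sin(theta1) / sin(theta2)
  sin(46) = 0.71934
  sin(51.8) = 0.785857
  n2 = 1.638 * 0.71934 / 0.785857 = 1.4994

1.4994


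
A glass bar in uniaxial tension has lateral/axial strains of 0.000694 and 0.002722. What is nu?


Poisson's ratio: nu = lateral strain / axial strain
  nu = 0.000694 / 0.002722 = 0.255

0.255


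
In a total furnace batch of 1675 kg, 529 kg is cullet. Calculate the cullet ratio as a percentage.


Cullet ratio = (cullet mass / total batch mass) * 100
  Ratio = 529 / 1675 * 100 = 31.58%

31.58%


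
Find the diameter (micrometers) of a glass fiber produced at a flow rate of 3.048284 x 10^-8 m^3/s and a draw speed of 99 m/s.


Cross-sectional area from continuity:
  A = Q / v = 3.048284 x 10^-8 / 99 = 3.079075 x 10^-10 m^2
Diameter from circular cross-section:
  d = sqrt(4A / pi) * 10^6 (m -> um)
  d = sqrt(4 * 3.079075 x 10^-10 / pi) * 10^6 = 19.8 um

19.8 um


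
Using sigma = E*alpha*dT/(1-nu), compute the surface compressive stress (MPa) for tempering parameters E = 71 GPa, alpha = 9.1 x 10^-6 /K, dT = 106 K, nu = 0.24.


Tempering stress: sigma = E * alpha * dT / (1 - nu)
  E (MPa) = 71 * 1000 = 71000
  Numerator = 71000 * (9.1 x 10^-6) * 106 = 68.4866
  Denominator = 1 - 0.24 = 0.76
  sigma = 68.4866 / 0.76 = 90.1 MPa

90.1 MPa


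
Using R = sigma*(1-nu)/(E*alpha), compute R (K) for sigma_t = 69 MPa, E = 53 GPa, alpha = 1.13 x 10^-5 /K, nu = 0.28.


Thermal shock resistance: R = sigma * (1 - nu) / (E * alpha)
  Numerator = 69 * (1 - 0.28) = 49.68
  Denominator = 53 * 1000 * (1.13 x 10^-5) = 0.5989
  R = 49.68 / 0.5989 = 83.0 K

83.0 K


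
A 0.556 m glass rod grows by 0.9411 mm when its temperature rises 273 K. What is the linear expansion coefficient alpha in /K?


Rearrange dL = alpha * L0 * dT for alpha:
  alpha = dL / (L0 * dT)
  alpha = (0.9411 / 1000) / (0.556 * 273) = 0.0000062 /K = 6.2 x 10^-6 /K

6.2 x 10^-6 /K


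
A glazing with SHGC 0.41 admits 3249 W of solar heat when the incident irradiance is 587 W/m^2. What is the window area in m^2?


Rearrange Q = Area * SHGC * Irradiance:
  Area = Q / (SHGC * Irradiance)
  Area = 3249 / (0.41 * 587) = 13.5 m^2

13.5 m^2


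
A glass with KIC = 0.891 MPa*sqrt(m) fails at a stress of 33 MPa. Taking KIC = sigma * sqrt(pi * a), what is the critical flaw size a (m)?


Rearrange KIC = sigma * sqrt(pi * a):
  sqrt(pi * a) = KIC / sigma
  sqrt(pi * a) = 0.891 / 33 = 0.027
  a = (KIC / sigma)^2 / pi
  a = 0.027^2 / pi = 0.000232 m

0.000232 m


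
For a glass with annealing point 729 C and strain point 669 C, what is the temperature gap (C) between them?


Gap = T_anneal - T_strain:
  gap = 729 - 669 = 60 C

60 C


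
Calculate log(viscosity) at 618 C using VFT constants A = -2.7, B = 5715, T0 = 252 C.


VFT equation: log(eta) = A + B / (T - T0)
  T - T0 = 618 - 252 = 366
  B / (T - T0) = 5715 / 366 = 15.615
  log(eta) = -2.7 + 15.615 = 12.915

12.915


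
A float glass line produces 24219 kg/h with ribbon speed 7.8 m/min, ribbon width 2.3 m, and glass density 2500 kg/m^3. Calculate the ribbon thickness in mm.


Ribbon cross-section from mass balance:
  Volume rate = throughput / density = 24219 / 2500 = 9.6876 m^3/h
  thickness = volume rate / (speed * 60 * width), i.e.
  thickness = throughput / (60 * speed * width * density) * 1000
  thickness = 24219 / (60 * 7.8 * 2.3 * 2500) * 1000 = 9.0 mm

9.0 mm
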